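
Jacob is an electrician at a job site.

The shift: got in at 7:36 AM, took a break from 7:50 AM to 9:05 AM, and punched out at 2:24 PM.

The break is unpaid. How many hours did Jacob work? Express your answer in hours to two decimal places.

The shift: 7:36 AM–2:24 PM = 6 h 48 min; less 75 min break → 5 h 33 min

5.55 hours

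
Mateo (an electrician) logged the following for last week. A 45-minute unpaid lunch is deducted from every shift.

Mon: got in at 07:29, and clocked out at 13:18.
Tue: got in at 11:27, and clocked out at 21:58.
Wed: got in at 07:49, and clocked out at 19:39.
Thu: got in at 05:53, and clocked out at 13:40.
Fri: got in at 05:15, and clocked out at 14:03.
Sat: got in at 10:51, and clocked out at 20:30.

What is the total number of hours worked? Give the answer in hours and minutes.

49 h 54 min

Mon: 07:29–13:18 = 5 h 49 min; less 45 min break → 5 h 4 min
Tue: 11:27–21:58 = 10 h 31 min; less 45 min break → 9 h 46 min
Wed: 07:49–19:39 = 11 h 50 min; less 45 min break → 11 h 5 min
Thu: 05:53–13:40 = 7 h 47 min; less 45 min break → 7 h 2 min
Fri: 05:15–14:03 = 8 h 48 min; less 45 min break → 8 h 3 min
Sat: 10:51–20:30 = 9 h 39 min; less 45 min break → 8 h 54 min
Total: 5 h 4 min + 9 h 46 min + 11 h 5 min + 7 h 2 min + 8 h 3 min + 8 h 54 min = 49 h 54 min.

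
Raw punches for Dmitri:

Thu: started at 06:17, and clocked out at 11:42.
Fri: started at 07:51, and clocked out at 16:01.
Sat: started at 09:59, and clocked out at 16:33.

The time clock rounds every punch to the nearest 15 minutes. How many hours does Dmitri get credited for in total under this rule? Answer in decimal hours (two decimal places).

Thu: in 06:17→06:15, out 11:42→11:45; 5 h 30 min
Fri: in 07:51→07:45, out 16:01→16:00; 8 h 15 min
Sat: in 09:59→10:00, out 16:33→16:30; 6 h 30 min
Total credited: 20 h 15 min.

20.25 hours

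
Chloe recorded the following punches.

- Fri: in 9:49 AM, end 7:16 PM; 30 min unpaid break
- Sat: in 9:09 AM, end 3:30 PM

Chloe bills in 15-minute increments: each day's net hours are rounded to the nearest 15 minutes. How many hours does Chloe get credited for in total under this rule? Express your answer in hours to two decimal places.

15.25 hours

Fri: 9:49 AM–7:16 PM = 9 h 27 min − 30 min = 8 h 57 min → rounds to 9 h 0 min
Sat: 9:09 AM–3:30 PM = 6 h 21 min → rounds to 6 h 15 min
Total credited: 15 h 15 min.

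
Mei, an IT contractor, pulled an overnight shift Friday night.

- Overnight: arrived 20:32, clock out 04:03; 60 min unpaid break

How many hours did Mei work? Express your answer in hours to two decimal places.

6.52 hours

Overnight: 20:32 → midnight = 3 h 28 min; midnight → 04:03 = 4 h 3 min; span 7 h 31 min; less 60 min break → 6 h 31 min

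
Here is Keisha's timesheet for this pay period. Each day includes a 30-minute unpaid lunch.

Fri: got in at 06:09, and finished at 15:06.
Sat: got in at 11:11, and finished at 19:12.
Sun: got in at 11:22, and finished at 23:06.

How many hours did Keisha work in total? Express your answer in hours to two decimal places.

27.20 hours

Fri: 06:09–15:06 = 8 h 57 min; less 30 min break → 8 h 27 min
Sat: 11:11–19:12 = 8 h 1 min; less 30 min break → 7 h 31 min
Sun: 11:22–23:06 = 11 h 44 min; less 30 min break → 11 h 14 min
Total: 8 h 27 min + 7 h 31 min + 11 h 14 min = 27 h 12 min.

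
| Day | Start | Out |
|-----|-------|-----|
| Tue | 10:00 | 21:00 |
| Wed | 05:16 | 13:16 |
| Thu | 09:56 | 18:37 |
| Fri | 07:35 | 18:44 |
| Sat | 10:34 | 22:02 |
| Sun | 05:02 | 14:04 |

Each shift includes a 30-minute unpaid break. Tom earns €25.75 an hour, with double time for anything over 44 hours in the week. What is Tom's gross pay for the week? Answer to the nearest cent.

€1768.17

Tue: 10:00–21:00 = 11 h 0 min; less 30 min break → 10 h 30 min
Wed: 05:16–13:16 = 8 h 0 min; less 30 min break → 7 h 30 min
Thu: 09:56–18:37 = 8 h 41 min; less 30 min break → 8 h 11 min
Fri: 07:35–18:44 = 11 h 9 min; less 30 min break → 10 h 39 min
Sat: 10:34–22:02 = 11 h 28 min; less 30 min break → 10 h 58 min
Sun: 05:02–14:04 = 9 h 2 min; less 30 min break → 8 h 32 min
Total worked: 56 h 20 min = 3380 min.
Regular 44 h 0 min = 2640 min at €25.75/h; overtime 12 h 20 min = 740 min at €51.50/h.
Pay = (2640 × €25.75 + 740 × €51.50) ÷ 60 = €1768.17.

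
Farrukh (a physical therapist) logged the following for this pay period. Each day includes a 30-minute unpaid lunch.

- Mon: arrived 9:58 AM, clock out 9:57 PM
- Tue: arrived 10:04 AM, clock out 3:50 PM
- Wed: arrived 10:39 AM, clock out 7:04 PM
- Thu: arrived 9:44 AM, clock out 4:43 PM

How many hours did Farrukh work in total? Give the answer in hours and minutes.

31 h 9 min

Mon: 9:58 AM–9:57 PM = 11 h 59 min; less 30 min break → 11 h 29 min
Tue: 10:04 AM–3:50 PM = 5 h 46 min; less 30 min break → 5 h 16 min
Wed: 10:39 AM–7:04 PM = 8 h 25 min; less 30 min break → 7 h 55 min
Thu: 9:44 AM–4:43 PM = 6 h 59 min; less 30 min break → 6 h 29 min
Total: 11 h 29 min + 5 h 16 min + 7 h 55 min + 6 h 29 min = 31 h 9 min.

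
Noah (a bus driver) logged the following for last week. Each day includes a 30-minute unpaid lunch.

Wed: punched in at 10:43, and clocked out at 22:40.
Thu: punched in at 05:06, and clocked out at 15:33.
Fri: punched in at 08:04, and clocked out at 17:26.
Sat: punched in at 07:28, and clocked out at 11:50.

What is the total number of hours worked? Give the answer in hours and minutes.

Wed: 10:43–22:40 = 11 h 57 min; less 30 min break → 11 h 27 min
Thu: 05:06–15:33 = 10 h 27 min; less 30 min break → 9 h 57 min
Fri: 08:04–17:26 = 9 h 22 min; less 30 min break → 8 h 52 min
Sat: 07:28–11:50 = 4 h 22 min; less 30 min break → 3 h 52 min
Total: 11 h 27 min + 9 h 57 min + 8 h 52 min + 3 h 52 min = 34 h 8 min.

34 h 8 min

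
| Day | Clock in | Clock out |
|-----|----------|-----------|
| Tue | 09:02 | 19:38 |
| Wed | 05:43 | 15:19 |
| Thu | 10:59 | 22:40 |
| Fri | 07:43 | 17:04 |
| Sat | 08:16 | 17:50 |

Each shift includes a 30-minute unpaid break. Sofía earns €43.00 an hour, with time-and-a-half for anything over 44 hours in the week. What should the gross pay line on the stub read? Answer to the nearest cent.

€2169.35

Tue: 09:02–19:38 = 10 h 36 min; less 30 min break → 10 h 6 min
Wed: 05:43–15:19 = 9 h 36 min; less 30 min break → 9 h 6 min
Thu: 10:59–22:40 = 11 h 41 min; less 30 min break → 11 h 11 min
Fri: 07:43–17:04 = 9 h 21 min; less 30 min break → 8 h 51 min
Sat: 08:16–17:50 = 9 h 34 min; less 30 min break → 9 h 4 min
Total worked: 48 h 18 min = 2898 min.
Regular 44 h 0 min = 2640 min at €43.00/h; overtime 4 h 18 min = 258 min at €64.50/h.
Pay = (2640 × €43.00 + 258 × €64.50) ÷ 60 = €2169.35.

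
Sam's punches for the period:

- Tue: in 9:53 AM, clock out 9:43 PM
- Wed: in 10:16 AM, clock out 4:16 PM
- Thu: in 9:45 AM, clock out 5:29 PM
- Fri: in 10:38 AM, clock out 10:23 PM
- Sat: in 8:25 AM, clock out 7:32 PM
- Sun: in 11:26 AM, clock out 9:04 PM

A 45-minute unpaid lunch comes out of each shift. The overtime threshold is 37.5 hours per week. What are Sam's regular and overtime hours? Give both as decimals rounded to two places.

Tue: 9:53 AM–9:43 PM = 11 h 50 min; less 45 min break → 11 h 5 min
Wed: 10:16 AM–4:16 PM = 6 h 0 min; less 45 min break → 5 h 15 min
Thu: 9:45 AM–5:29 PM = 7 h 44 min; less 45 min break → 6 h 59 min
Fri: 10:38 AM–10:23 PM = 11 h 45 min; less 45 min break → 11 h 0 min
Sat: 8:25 AM–7:32 PM = 11 h 7 min; less 45 min break → 10 h 22 min
Sun: 11:26 AM–9:04 PM = 9 h 38 min; less 45 min break → 8 h 53 min
Total worked: 53 h 34 min = 53.57 h.
Threshold 37.5 h → overtime 16 h 4 min, regular 37 h 30 min.

Regular 37.50 hours, overtime 16.07 hours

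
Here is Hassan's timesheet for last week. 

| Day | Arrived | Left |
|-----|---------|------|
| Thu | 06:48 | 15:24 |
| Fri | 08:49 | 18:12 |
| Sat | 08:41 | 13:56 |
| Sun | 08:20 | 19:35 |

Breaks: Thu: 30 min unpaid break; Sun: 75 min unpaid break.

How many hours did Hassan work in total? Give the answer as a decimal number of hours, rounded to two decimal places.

32.73 hours

Thu: 06:48–15:24 = 8 h 36 min; less 30 min break → 8 h 6 min
Fri: 08:49–18:12 = 9 h 23 min
Sat: 08:41–13:56 = 5 h 15 min
Sun: 08:20–19:35 = 11 h 15 min; less 75 min break → 10 h 0 min
Total: 8 h 6 min + 9 h 23 min + 5 h 15 min + 10 h 0 min = 32 h 44 min.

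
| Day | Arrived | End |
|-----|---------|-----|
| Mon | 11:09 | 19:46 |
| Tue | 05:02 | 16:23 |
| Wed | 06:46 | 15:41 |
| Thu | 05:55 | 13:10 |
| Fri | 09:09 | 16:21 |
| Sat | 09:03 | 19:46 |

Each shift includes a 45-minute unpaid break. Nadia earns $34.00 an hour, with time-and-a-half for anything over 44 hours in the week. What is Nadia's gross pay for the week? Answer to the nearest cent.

Mon: 11:09–19:46 = 8 h 37 min; less 45 min break → 7 h 52 min
Tue: 05:02–16:23 = 11 h 21 min; less 45 min break → 10 h 36 min
Wed: 06:46–15:41 = 8 h 55 min; less 45 min break → 8 h 10 min
Thu: 05:55–13:10 = 7 h 15 min; less 45 min break → 6 h 30 min
Fri: 09:09–16:21 = 7 h 12 min; less 45 min break → 6 h 27 min
Sat: 09:03–19:46 = 10 h 43 min; less 45 min break → 9 h 58 min
Total worked: 49 h 33 min = 2973 min.
Regular 44 h 0 min = 2640 min at $34.00/h; overtime 5 h 33 min = 333 min at $51.00/h.
Pay = (2640 × $34.00 + 333 × $51.00) ÷ 60 = $1779.05.

$1779.05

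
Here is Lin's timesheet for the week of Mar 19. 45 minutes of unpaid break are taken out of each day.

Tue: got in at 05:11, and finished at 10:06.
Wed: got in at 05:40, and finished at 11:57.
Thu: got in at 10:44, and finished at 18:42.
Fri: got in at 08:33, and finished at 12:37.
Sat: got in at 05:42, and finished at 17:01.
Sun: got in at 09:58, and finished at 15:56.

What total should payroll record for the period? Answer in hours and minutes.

36 h 1 min

Tue: 05:11–10:06 = 4 h 55 min; less 45 min break → 4 h 10 min
Wed: 05:40–11:57 = 6 h 17 min; less 45 min break → 5 h 32 min
Thu: 10:44–18:42 = 7 h 58 min; less 45 min break → 7 h 13 min
Fri: 08:33–12:37 = 4 h 4 min; less 45 min break → 3 h 19 min
Sat: 05:42–17:01 = 11 h 19 min; less 45 min break → 10 h 34 min
Sun: 09:58–15:56 = 5 h 58 min; less 45 min break → 5 h 13 min
Total: 4 h 10 min + 5 h 32 min + 7 h 13 min + 3 h 19 min + 10 h 34 min + 5 h 13 min = 36 h 1 min.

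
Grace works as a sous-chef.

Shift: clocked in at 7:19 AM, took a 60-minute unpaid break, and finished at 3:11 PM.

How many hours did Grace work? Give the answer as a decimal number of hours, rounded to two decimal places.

6.87 hours

Shift: 7:19 AM–3:11 PM = 7 h 52 min; less 60 min break → 6 h 52 min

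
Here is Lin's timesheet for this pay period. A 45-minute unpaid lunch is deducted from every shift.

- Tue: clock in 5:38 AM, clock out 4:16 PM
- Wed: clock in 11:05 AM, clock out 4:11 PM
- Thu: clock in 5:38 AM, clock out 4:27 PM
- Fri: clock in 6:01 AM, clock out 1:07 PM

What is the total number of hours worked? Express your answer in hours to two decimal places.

30.65 hours

Tue: 5:38 AM–4:16 PM = 10 h 38 min; less 45 min break → 9 h 53 min
Wed: 11:05 AM–4:11 PM = 5 h 6 min; less 45 min break → 4 h 21 min
Thu: 5:38 AM–4:27 PM = 10 h 49 min; less 45 min break → 10 h 4 min
Fri: 6:01 AM–1:07 PM = 7 h 6 min; less 45 min break → 6 h 21 min
Total: 9 h 53 min + 4 h 21 min + 10 h 4 min + 6 h 21 min = 30 h 39 min.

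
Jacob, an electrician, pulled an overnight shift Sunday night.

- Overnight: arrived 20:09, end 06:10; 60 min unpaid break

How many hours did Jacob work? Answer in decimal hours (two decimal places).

Overnight: 20:09 → midnight = 3 h 51 min; midnight → 06:10 = 6 h 10 min; span 10 h 1 min; less 60 min break → 9 h 1 min

9.02 hours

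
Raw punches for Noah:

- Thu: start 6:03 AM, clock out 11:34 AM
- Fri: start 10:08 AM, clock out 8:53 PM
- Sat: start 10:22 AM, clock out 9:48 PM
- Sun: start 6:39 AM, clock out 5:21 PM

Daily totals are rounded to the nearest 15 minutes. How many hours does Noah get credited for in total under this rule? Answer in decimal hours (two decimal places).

38.50 hours

Thu: 6:03 AM–11:34 AM = 5 h 31 min → rounds to 5 h 30 min
Fri: 10:08 AM–8:53 PM = 10 h 45 min → rounds to 10 h 45 min
Sat: 10:22 AM–9:48 PM = 11 h 26 min → rounds to 11 h 30 min
Sun: 6:39 AM–5:21 PM = 10 h 42 min → rounds to 10 h 45 min
Total credited: 38 h 30 min.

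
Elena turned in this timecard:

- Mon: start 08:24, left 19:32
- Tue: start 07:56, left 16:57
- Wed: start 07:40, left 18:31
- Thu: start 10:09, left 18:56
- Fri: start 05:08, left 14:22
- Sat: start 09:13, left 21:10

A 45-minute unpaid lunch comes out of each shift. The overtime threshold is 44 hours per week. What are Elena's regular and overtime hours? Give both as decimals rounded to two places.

Mon: 08:24–19:32 = 11 h 8 min; less 45 min break → 10 h 23 min
Tue: 07:56–16:57 = 9 h 1 min; less 45 min break → 8 h 16 min
Wed: 07:40–18:31 = 10 h 51 min; less 45 min break → 10 h 6 min
Thu: 10:09–18:56 = 8 h 47 min; less 45 min break → 8 h 2 min
Fri: 05:08–14:22 = 9 h 14 min; less 45 min break → 8 h 29 min
Sat: 09:13–21:10 = 11 h 57 min; less 45 min break → 11 h 12 min
Total worked: 56 h 28 min = 56.47 h.
Threshold 44 h → overtime 12 h 28 min, regular 44 h 0 min.

Regular 44.00 hours, overtime 12.47 hours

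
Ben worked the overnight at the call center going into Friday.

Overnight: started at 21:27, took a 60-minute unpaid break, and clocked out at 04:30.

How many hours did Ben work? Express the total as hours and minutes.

Overnight: 21:27 → midnight = 2 h 33 min; midnight → 04:30 = 4 h 30 min; span 7 h 3 min; less 60 min break → 6 h 3 min

6 h 3 min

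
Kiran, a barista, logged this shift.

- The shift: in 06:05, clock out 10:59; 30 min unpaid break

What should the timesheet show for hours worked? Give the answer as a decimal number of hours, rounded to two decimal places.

The shift: 06:05–10:59 = 4 h 54 min; less 30 min break → 4 h 24 min

4.40 hours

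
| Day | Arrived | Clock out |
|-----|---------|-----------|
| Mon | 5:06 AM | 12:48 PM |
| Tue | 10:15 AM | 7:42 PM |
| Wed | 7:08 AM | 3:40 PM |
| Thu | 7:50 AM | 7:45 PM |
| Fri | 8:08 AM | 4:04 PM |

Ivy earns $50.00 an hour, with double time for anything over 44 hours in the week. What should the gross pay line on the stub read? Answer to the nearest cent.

Mon: 5:06 AM–12:48 PM = 7 h 42 min
Tue: 10:15 AM–7:42 PM = 9 h 27 min
Wed: 7:08 AM–3:40 PM = 8 h 32 min
Thu: 7:50 AM–7:45 PM = 11 h 55 min
Fri: 8:08 AM–4:04 PM = 7 h 56 min
Total worked: 45 h 32 min = 2732 min.
Regular 44 h 0 min = 2640 min at $50.00/h; overtime 1 h 32 min = 92 min at $100.00/h.
Pay = (2640 × $50.00 + 92 × $100.00) ÷ 60 = $2353.33.

$2353.33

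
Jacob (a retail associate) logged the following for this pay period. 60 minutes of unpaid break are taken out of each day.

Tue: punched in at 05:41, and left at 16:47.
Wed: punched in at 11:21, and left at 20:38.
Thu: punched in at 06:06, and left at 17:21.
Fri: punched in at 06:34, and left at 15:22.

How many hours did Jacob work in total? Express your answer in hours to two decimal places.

36.43 hours

Tue: 05:41–16:47 = 11 h 6 min; less 60 min break → 10 h 6 min
Wed: 11:21–20:38 = 9 h 17 min; less 60 min break → 8 h 17 min
Thu: 06:06–17:21 = 11 h 15 min; less 60 min break → 10 h 15 min
Fri: 06:34–15:22 = 8 h 48 min; less 60 min break → 7 h 48 min
Total: 10 h 6 min + 8 h 17 min + 10 h 15 min + 7 h 48 min = 36 h 26 min.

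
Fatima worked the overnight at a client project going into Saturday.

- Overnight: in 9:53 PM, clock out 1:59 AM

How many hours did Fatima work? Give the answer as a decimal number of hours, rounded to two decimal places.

Overnight: 9:53 PM → midnight = 2 h 7 min; midnight → 1:59 AM = 1 h 59 min; span 4 h 6 min

4.10 hours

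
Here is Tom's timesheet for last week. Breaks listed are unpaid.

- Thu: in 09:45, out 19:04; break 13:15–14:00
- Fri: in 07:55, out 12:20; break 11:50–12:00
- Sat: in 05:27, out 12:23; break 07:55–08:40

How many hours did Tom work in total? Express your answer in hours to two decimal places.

Thu: 09:45–19:04 = 9 h 19 min; less 45 min break → 8 h 34 min
Fri: 07:55–12:20 = 4 h 25 min; less 10 min break → 4 h 15 min
Sat: 05:27–12:23 = 6 h 56 min; less 45 min break → 6 h 11 min
Total: 8 h 34 min + 4 h 15 min + 6 h 11 min = 19 h 0 min.

19.00 hours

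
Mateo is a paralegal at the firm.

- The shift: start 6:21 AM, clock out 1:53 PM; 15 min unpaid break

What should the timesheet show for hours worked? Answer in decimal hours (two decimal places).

The shift: 6:21 AM–1:53 PM = 7 h 32 min; less 15 min break → 7 h 17 min

7.28 hours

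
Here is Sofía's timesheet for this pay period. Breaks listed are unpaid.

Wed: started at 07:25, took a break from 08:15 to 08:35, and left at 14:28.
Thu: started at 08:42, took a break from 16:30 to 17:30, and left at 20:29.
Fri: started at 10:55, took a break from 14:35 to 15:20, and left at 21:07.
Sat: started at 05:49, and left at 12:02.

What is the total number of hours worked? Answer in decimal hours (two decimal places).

Wed: 07:25–14:28 = 7 h 3 min; less 20 min break → 6 h 43 min
Thu: 08:42–20:29 = 11 h 47 min; less 60 min break → 10 h 47 min
Fri: 10:55–21:07 = 10 h 12 min; less 45 min break → 9 h 27 min
Sat: 05:49–12:02 = 6 h 13 min
Total: 6 h 43 min + 10 h 47 min + 9 h 27 min + 6 h 13 min = 33 h 10 min.

33.17 hours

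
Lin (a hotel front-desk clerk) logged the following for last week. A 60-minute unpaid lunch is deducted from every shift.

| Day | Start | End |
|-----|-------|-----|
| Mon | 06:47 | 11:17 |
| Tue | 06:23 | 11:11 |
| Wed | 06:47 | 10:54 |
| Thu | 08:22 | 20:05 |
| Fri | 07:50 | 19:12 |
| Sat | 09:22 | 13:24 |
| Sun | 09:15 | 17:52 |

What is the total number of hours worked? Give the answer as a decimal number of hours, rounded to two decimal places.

42.15 hours

Mon: 06:47–11:17 = 4 h 30 min; less 60 min break → 3 h 30 min
Tue: 06:23–11:11 = 4 h 48 min; less 60 min break → 3 h 48 min
Wed: 06:47–10:54 = 4 h 7 min; less 60 min break → 3 h 7 min
Thu: 08:22–20:05 = 11 h 43 min; less 60 min break → 10 h 43 min
Fri: 07:50–19:12 = 11 h 22 min; less 60 min break → 10 h 22 min
Sat: 09:22–13:24 = 4 h 2 min; less 60 min break → 3 h 2 min
Sun: 09:15–17:52 = 8 h 37 min; less 60 min break → 7 h 37 min
Total: 3 h 30 min + 3 h 48 min + 3 h 7 min + 10 h 43 min + 10 h 22 min + 3 h 2 min + 7 h 37 min = 42 h 9 min.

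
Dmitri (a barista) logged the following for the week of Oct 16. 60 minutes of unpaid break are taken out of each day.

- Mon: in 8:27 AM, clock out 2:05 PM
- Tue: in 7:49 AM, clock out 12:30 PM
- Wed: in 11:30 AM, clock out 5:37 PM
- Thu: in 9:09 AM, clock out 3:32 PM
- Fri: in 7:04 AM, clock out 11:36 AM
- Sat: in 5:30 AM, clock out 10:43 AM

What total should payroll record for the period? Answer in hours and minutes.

Mon: 8:27 AM–2:05 PM = 5 h 38 min; less 60 min break → 4 h 38 min
Tue: 7:49 AM–12:30 PM = 4 h 41 min; less 60 min break → 3 h 41 min
Wed: 11:30 AM–5:37 PM = 6 h 7 min; less 60 min break → 5 h 7 min
Thu: 9:09 AM–3:32 PM = 6 h 23 min; less 60 min break → 5 h 23 min
Fri: 7:04 AM–11:36 AM = 4 h 32 min; less 60 min break → 3 h 32 min
Sat: 5:30 AM–10:43 AM = 5 h 13 min; less 60 min break → 4 h 13 min
Total: 4 h 38 min + 3 h 41 min + 5 h 7 min + 5 h 23 min + 3 h 32 min + 4 h 13 min = 26 h 34 min.

26 h 34 min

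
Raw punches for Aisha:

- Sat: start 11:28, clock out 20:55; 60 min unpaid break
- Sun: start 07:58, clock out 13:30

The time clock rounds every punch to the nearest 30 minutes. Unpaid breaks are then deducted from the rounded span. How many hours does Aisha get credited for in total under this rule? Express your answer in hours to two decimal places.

14.00 hours

Sat: in 11:28→11:30, out 20:55→21:00; 9 h 30 min − 60 min = 8 h 30 min
Sun: in 07:58→08:00, out 13:30→13:30; 5 h 30 min
Total credited: 14 h 0 min.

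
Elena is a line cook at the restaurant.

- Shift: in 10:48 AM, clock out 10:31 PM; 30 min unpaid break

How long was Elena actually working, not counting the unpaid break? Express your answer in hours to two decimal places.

Shift: 10:48 AM–10:31 PM = 11 h 43 min; less 30 min break → 11 h 13 min

11.22 hours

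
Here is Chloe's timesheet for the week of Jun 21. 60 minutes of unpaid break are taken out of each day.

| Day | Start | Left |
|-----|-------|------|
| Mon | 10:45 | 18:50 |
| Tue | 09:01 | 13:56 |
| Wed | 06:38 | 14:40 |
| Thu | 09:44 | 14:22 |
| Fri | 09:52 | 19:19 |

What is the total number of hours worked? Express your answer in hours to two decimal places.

30.12 hours

Mon: 10:45–18:50 = 8 h 5 min; less 60 min break → 7 h 5 min
Tue: 09:01–13:56 = 4 h 55 min; less 60 min break → 3 h 55 min
Wed: 06:38–14:40 = 8 h 2 min; less 60 min break → 7 h 2 min
Thu: 09:44–14:22 = 4 h 38 min; less 60 min break → 3 h 38 min
Fri: 09:52–19:19 = 9 h 27 min; less 60 min break → 8 h 27 min
Total: 7 h 5 min + 3 h 55 min + 7 h 2 min + 3 h 38 min + 8 h 27 min = 30 h 7 min.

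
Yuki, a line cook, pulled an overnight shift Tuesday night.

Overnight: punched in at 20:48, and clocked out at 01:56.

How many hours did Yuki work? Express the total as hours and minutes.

Overnight: 20:48 → midnight = 3 h 12 min; midnight → 01:56 = 1 h 56 min; span 5 h 8 min

5 h 8 min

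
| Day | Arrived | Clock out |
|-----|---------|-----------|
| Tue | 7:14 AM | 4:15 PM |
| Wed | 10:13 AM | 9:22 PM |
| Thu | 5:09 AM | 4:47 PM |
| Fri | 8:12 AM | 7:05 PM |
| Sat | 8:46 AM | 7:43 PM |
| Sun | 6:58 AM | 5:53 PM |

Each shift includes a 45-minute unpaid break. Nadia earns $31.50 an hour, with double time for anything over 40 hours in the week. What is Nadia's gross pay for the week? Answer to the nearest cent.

Tue: 7:14 AM–4:15 PM = 9 h 1 min; less 45 min break → 8 h 16 min
Wed: 10:13 AM–9:22 PM = 11 h 9 min; less 45 min break → 10 h 24 min
Thu: 5:09 AM–4:47 PM = 11 h 38 min; less 45 min break → 10 h 53 min
Fri: 8:12 AM–7:05 PM = 10 h 53 min; less 45 min break → 10 h 8 min
Sat: 8:46 AM–7:43 PM = 10 h 57 min; less 45 min break → 10 h 12 min
Sun: 6:58 AM–5:53 PM = 10 h 55 min; less 45 min break → 10 h 10 min
Total worked: 60 h 3 min = 3603 min.
Regular 40 h 0 min = 2400 min at $31.50/h; overtime 20 h 3 min = 1203 min at $63.00/h.
Pay = (2400 × $31.50 + 1203 × $63.00) ÷ 60 = $2523.15.

$2523.15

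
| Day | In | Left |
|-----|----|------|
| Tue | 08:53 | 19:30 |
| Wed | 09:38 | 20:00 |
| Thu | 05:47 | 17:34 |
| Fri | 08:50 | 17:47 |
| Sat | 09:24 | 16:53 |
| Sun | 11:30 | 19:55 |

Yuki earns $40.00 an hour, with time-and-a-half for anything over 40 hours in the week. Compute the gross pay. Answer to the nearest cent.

Tue: 08:53–19:30 = 10 h 37 min
Wed: 09:38–20:00 = 10 h 22 min
Thu: 05:47–17:34 = 11 h 47 min
Fri: 08:50–17:47 = 8 h 57 min
Sat: 09:24–16:53 = 7 h 29 min
Sun: 11:30–19:55 = 8 h 25 min
Total worked: 57 h 37 min = 3457 min.
Regular 40 h 0 min = 2400 min at $40.00/h; overtime 17 h 37 min = 1057 min at $60.00/h.
Pay = (2400 × $40.00 + 1057 × $60.00) ÷ 60 = $2657.00.

$2657.00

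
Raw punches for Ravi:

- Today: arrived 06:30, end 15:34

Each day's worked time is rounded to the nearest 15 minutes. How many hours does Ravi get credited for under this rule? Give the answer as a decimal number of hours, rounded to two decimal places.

Today: 06:30–15:34 = 9 h 4 min → rounds to 9 h 0 min

9.00 hours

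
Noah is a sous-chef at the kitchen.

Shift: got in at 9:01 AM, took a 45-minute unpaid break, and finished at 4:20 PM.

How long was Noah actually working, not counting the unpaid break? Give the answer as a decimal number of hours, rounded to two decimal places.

6.57 hours

Shift: 9:01 AM–4:20 PM = 7 h 19 min; less 45 min break → 6 h 34 min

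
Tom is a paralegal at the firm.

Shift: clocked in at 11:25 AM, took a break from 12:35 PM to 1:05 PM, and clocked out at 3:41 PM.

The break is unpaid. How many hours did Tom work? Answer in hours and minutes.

3 h 46 min

Shift: 11:25 AM–3:41 PM = 4 h 16 min; less 30 min break → 3 h 46 min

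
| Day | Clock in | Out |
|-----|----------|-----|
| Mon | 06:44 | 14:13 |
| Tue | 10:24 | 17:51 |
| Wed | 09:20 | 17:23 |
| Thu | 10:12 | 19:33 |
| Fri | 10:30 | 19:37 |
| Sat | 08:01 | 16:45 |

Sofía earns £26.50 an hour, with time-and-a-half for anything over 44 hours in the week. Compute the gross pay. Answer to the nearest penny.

Mon: 06:44–14:13 = 7 h 29 min
Tue: 10:24–17:51 = 7 h 27 min
Wed: 09:20–17:23 = 8 h 3 min
Thu: 10:12–19:33 = 9 h 21 min
Fri: 10:30–19:37 = 9 h 7 min
Sat: 08:01–16:45 = 8 h 44 min
Total worked: 50 h 11 min = 3011 min.
Regular 44 h 0 min = 2640 min at £26.50/h; overtime 6 h 11 min = 371 min at £39.75/h.
Pay = (2640 × £26.50 + 371 × £39.75) ÷ 60 = £1411.79.

£1411.79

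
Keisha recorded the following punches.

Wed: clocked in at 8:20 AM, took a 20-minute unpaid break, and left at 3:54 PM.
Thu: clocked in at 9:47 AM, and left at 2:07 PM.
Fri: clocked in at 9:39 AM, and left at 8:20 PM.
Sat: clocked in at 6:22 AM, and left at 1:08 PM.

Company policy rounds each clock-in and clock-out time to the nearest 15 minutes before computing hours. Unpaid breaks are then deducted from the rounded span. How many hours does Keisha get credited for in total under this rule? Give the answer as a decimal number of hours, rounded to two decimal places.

Wed: in 8:20 AM→8:15 AM, out 3:54 PM→4:00 PM; 7 h 45 min − 20 min = 7 h 25 min
Thu: in 9:47 AM→9:45 AM, out 2:07 PM→2:00 PM; 4 h 15 min
Fri: in 9:39 AM→9:45 AM, out 8:20 PM→8:15 PM; 10 h 30 min
Sat: in 6:22 AM→6:15 AM, out 1:08 PM→1:15 PM; 7 h 0 min
Total credited: 29 h 10 min.

29.17 hours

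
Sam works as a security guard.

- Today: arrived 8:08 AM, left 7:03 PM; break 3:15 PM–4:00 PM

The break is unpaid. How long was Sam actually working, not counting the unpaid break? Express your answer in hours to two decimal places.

10.17 hours

Today: 8:08 AM–7:03 PM = 10 h 55 min; less 45 min break → 10 h 10 min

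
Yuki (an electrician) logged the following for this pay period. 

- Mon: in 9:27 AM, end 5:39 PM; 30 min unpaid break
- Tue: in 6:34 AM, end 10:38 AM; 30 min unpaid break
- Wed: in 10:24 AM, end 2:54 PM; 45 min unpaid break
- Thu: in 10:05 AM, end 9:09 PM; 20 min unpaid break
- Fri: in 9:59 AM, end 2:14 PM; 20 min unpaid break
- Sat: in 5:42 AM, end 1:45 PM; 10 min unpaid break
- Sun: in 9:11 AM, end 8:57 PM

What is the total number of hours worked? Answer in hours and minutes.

Mon: 9:27 AM–5:39 PM = 8 h 12 min; less 30 min break → 7 h 42 min
Tue: 6:34 AM–10:38 AM = 4 h 4 min; less 30 min break → 3 h 34 min
Wed: 10:24 AM–2:54 PM = 4 h 30 min; less 45 min break → 3 h 45 min
Thu: 10:05 AM–9:09 PM = 11 h 4 min; less 20 min break → 10 h 44 min
Fri: 9:59 AM–2:14 PM = 4 h 15 min; less 20 min break → 3 h 55 min
Sat: 5:42 AM–1:45 PM = 8 h 3 min; less 10 min break → 7 h 53 min
Sun: 9:11 AM–8:57 PM = 11 h 46 min
Total: 7 h 42 min + 3 h 34 min + 3 h 45 min + 10 h 44 min + 3 h 55 min + 7 h 53 min + 11 h 46 min = 49 h 19 min.

49 h 19 min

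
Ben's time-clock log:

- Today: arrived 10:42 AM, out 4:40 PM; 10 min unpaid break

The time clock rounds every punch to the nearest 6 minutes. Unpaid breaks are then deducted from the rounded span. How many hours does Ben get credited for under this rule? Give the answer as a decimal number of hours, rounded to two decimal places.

5.83 hours

Today: in 10:42 AM→10:42 AM, out 4:40 PM→4:42 PM; 6 h 0 min − 10 min = 5 h 50 min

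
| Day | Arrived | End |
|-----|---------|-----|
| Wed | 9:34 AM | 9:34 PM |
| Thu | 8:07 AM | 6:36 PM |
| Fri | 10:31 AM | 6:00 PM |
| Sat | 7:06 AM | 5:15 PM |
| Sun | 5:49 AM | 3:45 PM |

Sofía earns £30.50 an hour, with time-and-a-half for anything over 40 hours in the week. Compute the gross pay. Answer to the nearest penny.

£1679.79

Wed: 9:34 AM–9:34 PM = 12 h 0 min
Thu: 8:07 AM–6:36 PM = 10 h 29 min
Fri: 10:31 AM–6:00 PM = 7 h 29 min
Sat: 7:06 AM–5:15 PM = 10 h 9 min
Sun: 5:49 AM–3:45 PM = 9 h 56 min
Total worked: 50 h 3 min = 3003 min.
Regular 40 h 0 min = 2400 min at £30.50/h; overtime 10 h 3 min = 603 min at £45.75/h.
Pay = (2400 × £30.50 + 603 × £45.75) ÷ 60 = £1679.79.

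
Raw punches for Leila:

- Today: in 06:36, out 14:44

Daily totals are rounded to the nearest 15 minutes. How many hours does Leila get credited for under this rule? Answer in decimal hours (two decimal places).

Today: 06:36–14:44 = 8 h 8 min → rounds to 8 h 15 min

8.25 hours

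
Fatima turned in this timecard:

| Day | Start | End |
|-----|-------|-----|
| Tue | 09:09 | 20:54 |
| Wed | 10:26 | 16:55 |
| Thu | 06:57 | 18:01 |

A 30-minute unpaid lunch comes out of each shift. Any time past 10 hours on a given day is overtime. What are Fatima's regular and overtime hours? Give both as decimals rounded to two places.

Tue: 09:09–20:54 = 11 h 45 min; less 30 min break → 11 h 15 min
Wed: 10:26–16:55 = 6 h 29 min; less 30 min break → 5 h 59 min
Thu: 06:57–18:01 = 11 h 4 min; less 30 min break → 10 h 34 min
Tue reg 10 h 0 min / OT 1 h 15 min; Wed reg 5 h 59 min / OT 0 h 0 min; Thu reg 10 h 0 min / OT 0 h 34 min.
Totals: regular 25 h 59 min, overtime 1 h 49 min.

Regular 25.98 hours, overtime 1.82 hours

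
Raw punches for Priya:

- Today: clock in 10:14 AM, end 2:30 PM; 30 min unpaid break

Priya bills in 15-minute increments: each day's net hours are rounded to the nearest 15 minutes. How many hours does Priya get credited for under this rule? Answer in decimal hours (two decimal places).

3.75 hours

Today: 10:14 AM–2:30 PM = 4 h 16 min − 30 min = 3 h 46 min → rounds to 3 h 45 min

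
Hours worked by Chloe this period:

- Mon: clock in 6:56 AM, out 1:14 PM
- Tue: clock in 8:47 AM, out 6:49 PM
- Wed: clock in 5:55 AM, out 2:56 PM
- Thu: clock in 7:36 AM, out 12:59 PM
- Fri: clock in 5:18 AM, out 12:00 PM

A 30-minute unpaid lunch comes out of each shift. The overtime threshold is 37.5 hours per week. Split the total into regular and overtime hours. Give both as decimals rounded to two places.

Mon: 6:56 AM–1:14 PM = 6 h 18 min; less 30 min break → 5 h 48 min
Tue: 8:47 AM–6:49 PM = 10 h 2 min; less 30 min break → 9 h 32 min
Wed: 5:55 AM–2:56 PM = 9 h 1 min; less 30 min break → 8 h 31 min
Thu: 7:36 AM–12:59 PM = 5 h 23 min; less 30 min break → 4 h 53 min
Fri: 5:18 AM–12:00 PM = 6 h 42 min; less 30 min break → 6 h 12 min
Total worked: 34 h 56 min = 34.93 h.
Threshold 37.5 h → overtime 0 h 0 min, regular 34 h 56 min.

Regular 34.93 hours, overtime 0.00 hours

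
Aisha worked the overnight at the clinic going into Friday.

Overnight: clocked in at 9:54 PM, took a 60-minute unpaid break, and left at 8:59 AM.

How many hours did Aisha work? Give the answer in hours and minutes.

Overnight: 9:54 PM → midnight = 2 h 6 min; midnight → 8:59 AM = 8 h 59 min; span 11 h 5 min; less 60 min break → 10 h 5 min

10 h 5 min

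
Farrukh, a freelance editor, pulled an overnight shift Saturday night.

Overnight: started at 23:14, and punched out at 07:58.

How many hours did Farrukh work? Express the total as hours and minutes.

Overnight: 23:14 → midnight = 0 h 46 min; midnight → 07:58 = 7 h 58 min; span 8 h 44 min

8 h 44 min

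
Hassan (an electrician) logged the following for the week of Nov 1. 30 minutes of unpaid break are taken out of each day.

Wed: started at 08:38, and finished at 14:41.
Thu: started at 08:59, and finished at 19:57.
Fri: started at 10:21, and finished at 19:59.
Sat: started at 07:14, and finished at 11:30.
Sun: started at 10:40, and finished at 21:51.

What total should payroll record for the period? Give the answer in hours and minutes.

Wed: 08:38–14:41 = 6 h 3 min; less 30 min break → 5 h 33 min
Thu: 08:59–19:57 = 10 h 58 min; less 30 min break → 10 h 28 min
Fri: 10:21–19:59 = 9 h 38 min; less 30 min break → 9 h 8 min
Sat: 07:14–11:30 = 4 h 16 min; less 30 min break → 3 h 46 min
Sun: 10:40–21:51 = 11 h 11 min; less 30 min break → 10 h 41 min
Total: 5 h 33 min + 10 h 28 min + 9 h 8 min + 3 h 46 min + 10 h 41 min = 39 h 36 min.

39 h 36 min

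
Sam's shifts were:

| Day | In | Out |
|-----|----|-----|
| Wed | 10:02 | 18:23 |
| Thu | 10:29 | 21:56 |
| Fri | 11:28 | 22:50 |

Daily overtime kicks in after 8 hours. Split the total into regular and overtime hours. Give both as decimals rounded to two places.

Wed: 10:02–18:23 = 8 h 21 min
Thu: 10:29–21:56 = 11 h 27 min
Fri: 11:28–22:50 = 11 h 22 min
Wed reg 8 h 0 min / OT 0 h 21 min; Thu reg 8 h 0 min / OT 3 h 27 min; Fri reg 8 h 0 min / OT 3 h 22 min.
Totals: regular 24 h 0 min, overtime 7 h 10 min.

Regular 24.00 hours, overtime 7.17 hours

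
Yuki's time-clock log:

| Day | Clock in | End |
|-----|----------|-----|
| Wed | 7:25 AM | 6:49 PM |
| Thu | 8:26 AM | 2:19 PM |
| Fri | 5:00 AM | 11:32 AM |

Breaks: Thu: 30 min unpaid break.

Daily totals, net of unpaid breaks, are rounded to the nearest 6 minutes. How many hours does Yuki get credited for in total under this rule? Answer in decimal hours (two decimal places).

23.30 hours

Wed: 7:25 AM–6:49 PM = 11 h 24 min → rounds to 11 h 24 min
Thu: 8:26 AM–2:19 PM = 5 h 53 min − 30 min = 5 h 23 min → rounds to 5 h 24 min
Fri: 5:00 AM–11:32 AM = 6 h 32 min → rounds to 6 h 30 min
Total credited: 23 h 18 min.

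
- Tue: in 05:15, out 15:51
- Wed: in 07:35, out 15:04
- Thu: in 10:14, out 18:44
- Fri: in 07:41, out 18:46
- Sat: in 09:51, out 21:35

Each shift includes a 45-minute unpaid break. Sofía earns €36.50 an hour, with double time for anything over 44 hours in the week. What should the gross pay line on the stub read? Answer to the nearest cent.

€1726.45

Tue: 05:15–15:51 = 10 h 36 min; less 45 min break → 9 h 51 min
Wed: 07:35–15:04 = 7 h 29 min; less 45 min break → 6 h 44 min
Thu: 10:14–18:44 = 8 h 30 min; less 45 min break → 7 h 45 min
Fri: 07:41–18:46 = 11 h 5 min; less 45 min break → 10 h 20 min
Sat: 09:51–21:35 = 11 h 44 min; less 45 min break → 10 h 59 min
Total worked: 45 h 39 min = 2739 min.
Regular 44 h 0 min = 2640 min at €36.50/h; overtime 1 h 39 min = 99 min at €73.00/h.
Pay = (2640 × €36.50 + 99 × €73.00) ÷ 60 = €1726.45.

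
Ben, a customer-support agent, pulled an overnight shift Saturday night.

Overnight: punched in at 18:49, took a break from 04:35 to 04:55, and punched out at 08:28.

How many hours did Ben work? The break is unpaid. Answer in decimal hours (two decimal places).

Overnight: 18:49 → midnight = 5 h 11 min; midnight → 08:28 = 8 h 28 min; span 13 h 39 min; less 20 min break → 13 h 19 min

13.32 hours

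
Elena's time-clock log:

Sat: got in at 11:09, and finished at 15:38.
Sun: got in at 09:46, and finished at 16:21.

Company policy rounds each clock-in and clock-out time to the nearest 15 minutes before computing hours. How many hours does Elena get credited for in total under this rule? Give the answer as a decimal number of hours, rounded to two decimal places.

11.00 hours

Sat: in 11:09→11:15, out 15:38→15:45; 4 h 30 min
Sun: in 09:46→09:45, out 16:21→16:15; 6 h 30 min
Total credited: 11 h 0 min.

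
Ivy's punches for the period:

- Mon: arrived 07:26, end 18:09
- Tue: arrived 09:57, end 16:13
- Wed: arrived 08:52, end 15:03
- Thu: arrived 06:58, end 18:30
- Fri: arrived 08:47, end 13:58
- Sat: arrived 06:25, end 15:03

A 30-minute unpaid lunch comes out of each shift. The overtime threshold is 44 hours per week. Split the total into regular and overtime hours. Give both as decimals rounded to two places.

Mon: 07:26–18:09 = 10 h 43 min; less 30 min break → 10 h 13 min
Tue: 09:57–16:13 = 6 h 16 min; less 30 min break → 5 h 46 min
Wed: 08:52–15:03 = 6 h 11 min; less 30 min break → 5 h 41 min
Thu: 06:58–18:30 = 11 h 32 min; less 30 min break → 11 h 2 min
Fri: 08:47–13:58 = 5 h 11 min; less 30 min break → 4 h 41 min
Sat: 06:25–15:03 = 8 h 38 min; less 30 min break → 8 h 8 min
Total worked: 45 h 31 min = 45.52 h.
Threshold 44 h → overtime 1 h 31 min, regular 44 h 0 min.

Regular 44.00 hours, overtime 1.52 hours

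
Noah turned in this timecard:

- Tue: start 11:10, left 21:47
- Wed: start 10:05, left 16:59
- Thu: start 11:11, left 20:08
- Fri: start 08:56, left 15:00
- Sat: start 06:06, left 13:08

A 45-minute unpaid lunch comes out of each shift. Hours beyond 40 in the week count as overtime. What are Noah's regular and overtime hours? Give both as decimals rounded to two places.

Tue: 11:10–21:47 = 10 h 37 min; less 45 min break → 9 h 52 min
Wed: 10:05–16:59 = 6 h 54 min; less 45 min break → 6 h 9 min
Thu: 11:11–20:08 = 8 h 57 min; less 45 min break → 8 h 12 min
Fri: 08:56–15:00 = 6 h 4 min; less 45 min break → 5 h 19 min
Sat: 06:06–13:08 = 7 h 2 min; less 45 min break → 6 h 17 min
Total worked: 35 h 49 min = 35.82 h.
Threshold 40 h → overtime 0 h 0 min, regular 35 h 49 min.

Regular 35.82 hours, overtime 0.00 hours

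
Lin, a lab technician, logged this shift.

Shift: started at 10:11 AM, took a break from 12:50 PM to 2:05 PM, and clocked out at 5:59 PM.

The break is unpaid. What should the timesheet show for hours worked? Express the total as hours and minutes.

6 h 33 min

Shift: 10:11 AM–5:59 PM = 7 h 48 min; less 75 min break → 6 h 33 min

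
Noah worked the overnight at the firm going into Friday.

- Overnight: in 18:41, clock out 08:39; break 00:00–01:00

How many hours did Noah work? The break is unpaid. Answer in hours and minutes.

12 h 58 min

Overnight: 18:41 → midnight = 5 h 19 min; midnight → 08:39 = 8 h 39 min; span 13 h 58 min; less 60 min break → 12 h 58 min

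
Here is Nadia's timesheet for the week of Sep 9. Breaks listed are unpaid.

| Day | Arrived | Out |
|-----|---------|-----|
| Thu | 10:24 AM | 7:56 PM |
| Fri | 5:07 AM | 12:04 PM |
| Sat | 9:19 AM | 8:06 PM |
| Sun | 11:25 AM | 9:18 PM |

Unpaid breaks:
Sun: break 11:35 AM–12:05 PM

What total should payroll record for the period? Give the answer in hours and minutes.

36 h 39 min

Thu: 10:24 AM–7:56 PM = 9 h 32 min
Fri: 5:07 AM–12:04 PM = 6 h 57 min
Sat: 9:19 AM–8:06 PM = 10 h 47 min
Sun: 11:25 AM–9:18 PM = 9 h 53 min; less 30 min break → 9 h 23 min
Total: 9 h 32 min + 6 h 57 min + 10 h 47 min + 9 h 23 min = 36 h 39 min.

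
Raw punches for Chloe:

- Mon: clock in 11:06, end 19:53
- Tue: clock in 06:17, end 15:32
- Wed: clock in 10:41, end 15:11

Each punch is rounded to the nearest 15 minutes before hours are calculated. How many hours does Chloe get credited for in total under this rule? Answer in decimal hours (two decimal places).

22.75 hours

Mon: in 11:06→11:00, out 19:53→20:00; 9 h 0 min
Tue: in 06:17→06:15, out 15:32→15:30; 9 h 15 min
Wed: in 10:41→10:45, out 15:11→15:15; 4 h 30 min
Total credited: 22 h 45 min.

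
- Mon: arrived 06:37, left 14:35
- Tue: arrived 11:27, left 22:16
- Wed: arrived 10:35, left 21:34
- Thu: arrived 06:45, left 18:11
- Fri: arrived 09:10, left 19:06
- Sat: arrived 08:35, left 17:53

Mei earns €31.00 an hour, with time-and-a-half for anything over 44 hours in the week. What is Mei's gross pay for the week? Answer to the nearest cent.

Mon: 06:37–14:35 = 7 h 58 min
Tue: 11:27–22:16 = 10 h 49 min
Wed: 10:35–21:34 = 10 h 59 min
Thu: 06:45–18:11 = 11 h 26 min
Fri: 09:10–19:06 = 9 h 56 min
Sat: 08:35–17:53 = 9 h 18 min
Total worked: 60 h 26 min = 3626 min.
Regular 44 h 0 min = 2640 min at €31.00/h; overtime 16 h 26 min = 986 min at €46.50/h.
Pay = (2640 × €31.00 + 986 × €46.50) ÷ 60 = €2128.15.

€2128.15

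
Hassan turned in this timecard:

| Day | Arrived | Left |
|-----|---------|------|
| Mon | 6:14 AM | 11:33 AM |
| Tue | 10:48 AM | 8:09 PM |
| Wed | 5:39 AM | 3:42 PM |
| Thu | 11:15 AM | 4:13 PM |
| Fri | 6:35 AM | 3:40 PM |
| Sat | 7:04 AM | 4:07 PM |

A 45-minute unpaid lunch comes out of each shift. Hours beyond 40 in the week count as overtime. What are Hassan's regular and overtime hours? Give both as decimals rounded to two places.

Regular 40.00 hours, overtime 3.32 hours

Mon: 6:14 AM–11:33 AM = 5 h 19 min; less 45 min break → 4 h 34 min
Tue: 10:48 AM–8:09 PM = 9 h 21 min; less 45 min break → 8 h 36 min
Wed: 5:39 AM–3:42 PM = 10 h 3 min; less 45 min break → 9 h 18 min
Thu: 11:15 AM–4:13 PM = 4 h 58 min; less 45 min break → 4 h 13 min
Fri: 6:35 AM–3:40 PM = 9 h 5 min; less 45 min break → 8 h 20 min
Sat: 7:04 AM–4:07 PM = 9 h 3 min; less 45 min break → 8 h 18 min
Total worked: 43 h 19 min = 43.32 h.
Threshold 40 h → overtime 3 h 19 min, regular 40 h 0 min.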